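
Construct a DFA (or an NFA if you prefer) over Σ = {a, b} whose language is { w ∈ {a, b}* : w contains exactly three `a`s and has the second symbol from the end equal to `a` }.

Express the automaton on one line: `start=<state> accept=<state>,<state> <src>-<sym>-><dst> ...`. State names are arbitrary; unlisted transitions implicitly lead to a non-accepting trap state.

Build one automaton per condition and run them in lockstep. The first has 5 states tracking the count of `a`s, saturating at 4; the second has 7 states tracking the last 2 symbols read. A product state is a pair (one from each), accepting exactly when both do. Minimizing collapses redundant product states.
An 8-state machine:
        a   b  
>  S0   S1  S0 
   S1   S2  S1 
   S2   S3  S4 
 * S3   S5  S6 
   S4   S7  S4 
   S5   S5  S5 
 * S6   S5  S5 
   S7   S5  S6 
(> = start, * = accepting)

start=S0 accept=S3,S6 S0-a->S1 S0-b->S0 S1-a->S2 S1-b->S1 S2-a->S3 S2-b->S4 S3-a->S5 S3-b->S6 S4-a->S7 S4-b->S4 S5-a->S5 S5-b->S5 S6-a->S5 S6-b->S5 S7-a->S5 S7-b->S6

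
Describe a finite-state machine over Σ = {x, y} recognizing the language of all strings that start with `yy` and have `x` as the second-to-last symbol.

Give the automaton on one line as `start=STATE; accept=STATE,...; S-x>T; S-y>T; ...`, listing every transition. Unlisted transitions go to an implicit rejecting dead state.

start=S0; accept=S5,S6; S0-x>S1; S0-y>S2; S1-x>S1; S1-y>S1; S2-x>S1; S2-y>S3; S3-x>S4; S3-y>S3; S4-x>S5; S4-y>S6; S5-x>S5; S5-y>S6; S6-x>S4; S6-y>S3

Build one automaton per condition and run them in lockstep. The first has 4 states tracking whether the input so far still matches the prefix `yy`; the second has 7 states tracking the last 2 symbols read. A product state is a pair (one from each), accepting exactly when both do. After merging equivalent states the machine shrinks.
With 7 states:
        x   y  
>  S0   S1  S2 
   S1   S1  S1 
   S2   S1  S3 
   S3   S4  S3 
   S4   S5  S6 
 * S5   S5  S6 
 * S6   S4  S3 
(> = start, * = accepting)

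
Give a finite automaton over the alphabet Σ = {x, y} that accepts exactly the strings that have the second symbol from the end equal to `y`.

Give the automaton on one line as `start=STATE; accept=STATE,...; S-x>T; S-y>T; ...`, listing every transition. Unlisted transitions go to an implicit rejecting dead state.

start=A; accept=F,G; A-x>B; A-y>C; B-x>D; B-y>E; C-x>F; C-y>G; D-x>D; D-y>E; E-x>F; E-y>G; F-x>D; F-y>E; G-x>F; G-y>G

A DFA must remember the last 2 symbols (since which symbol is second-to-last isn't known until the input ends). Use one state per possible window of the last ≤2 symbols; accept from those whose window starts with `y`.
       x  y 
>  A   B  C 
   B   D  E 
   C   F  G 
   D   D  E 
   E   F  G 
 * F   D  E 
 * G   F  G 
(> = start, * = accepting)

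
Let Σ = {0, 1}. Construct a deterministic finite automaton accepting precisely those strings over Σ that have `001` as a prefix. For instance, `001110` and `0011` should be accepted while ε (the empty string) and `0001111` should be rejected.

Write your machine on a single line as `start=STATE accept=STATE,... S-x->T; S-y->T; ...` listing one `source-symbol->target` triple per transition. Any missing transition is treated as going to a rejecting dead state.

start=q0; accept=q3; q0-0->q1; q0-1->q4; q1-0->q2; q1-1->q4; q2-0->q4; q2-1->q3; q3-0->q3; q3-1->q3; q4-0->q4; q4-1->q4

Check the first 3 symbols one by one: q0 through q2 record how many have matched `001` so far; any wrong symbol goes to the dead state q4. After all 3 match we enter the accepting sink q3.
With 5 states:
        0   1  
>  q0   q1  q4 
   q1   q2  q4 
   q2   q4  q3 
 * q3   q3  q3 
   q4   q4  q4 
(> = start, * = accepting)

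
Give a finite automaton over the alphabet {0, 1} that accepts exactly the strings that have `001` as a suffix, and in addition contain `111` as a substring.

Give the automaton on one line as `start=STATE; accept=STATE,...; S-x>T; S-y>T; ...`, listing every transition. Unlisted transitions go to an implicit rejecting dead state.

Run two small machines in parallel and take their product. One (4 states) tracks how much of the suffix `001` has currently been matched; the other (4 states) tracks whether and how much of `111` has been seen. Each combined state is a pair, one component from each; accept when both components accept. After merging equivalent states the machine shrinks.
        0   1  
>  q0   q0  q1 
   q1   q0  q2 
   q2   q0  q3 
   q3   q4  q3 
   q4   q5  q3 
   q5   q5  q6 
 * q6   q4  q3 
(> = start, * = accepting)

start=q0; accept=q6; q0-0>q0; q0-1>q1; q1-0>q0; q1-1>q2; q2-0>q0; q2-1>q3; q3-0>q4; q3-1>q3; q4-0>q5; q4-1>q3; q5-0>q5; q5-1>q6; q6-0>q4; q6-1>q3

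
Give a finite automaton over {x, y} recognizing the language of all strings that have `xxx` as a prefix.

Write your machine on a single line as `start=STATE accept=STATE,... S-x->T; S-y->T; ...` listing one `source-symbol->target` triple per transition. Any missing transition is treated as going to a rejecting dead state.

Walk along `xxx` while the input agrees: from A take `x` to B, and so on. Any deviation drops to the rejecting sink E. Once D is reached the prefix is confirmed and every continuation is accepted.
With 5 states:
       x  y 
>  A   B  E 
   B   C  E 
   C   D  E 
 * D   D  D 
   E   E  E 
(> = start, * = accepting)

start=A; accept=D; A-x->B; A-y->E; B-x->C; B-y->E; C-x->D; C-y->E; D-x->D; D-y->D; E-x->E; E-y->E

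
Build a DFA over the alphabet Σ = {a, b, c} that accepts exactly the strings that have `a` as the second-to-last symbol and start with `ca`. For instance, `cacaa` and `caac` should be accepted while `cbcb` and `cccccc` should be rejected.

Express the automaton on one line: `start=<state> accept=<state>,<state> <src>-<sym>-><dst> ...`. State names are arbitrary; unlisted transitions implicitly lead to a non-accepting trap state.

start=q0 accept=q14,q15,q16 q0-a->q1 q0-b->q2 q0-c->q3 q1-a->q4 q1-b->q5 q1-c->q6 q2-a->q7 q2-b->q8 q2-c->q9 q3-a->q10 q3-b->q11 q3-c->q12 q4-a->q4 q4-b->q5 q4-c->q6 q5-a->q7 q5-b->q8 q5-c->q9 q6-a->q13 q6-b->q11 q6-c->q12 q7-a->q4 q7-b->q5 q7-c->q6 q8-a->q7 q8-b->q8 q8-c->q9 q9-a->q13 q9-b->q11 q9-c->q12 q10-a->q14 q10-b->q15 q10-c->q16 q11-a->q7 q11-b->q8 q11-c->q9 q12-a->q13 q12-b->q11 q12-c->q12 q13-a->q4 q13-b->q5 q13-c->q6 q14-a->q14 q14-b->q15 q14-c->q16 q15-a->q17 q15-b->q18 q15-c->q19 q16-a->q10 q16-b->q20 q16-c->q21 q17-a->q14 q17-b->q15 q17-c->q16 q18-a->q17 q18-b->q18 q18-c->q19 q19-a->q10 q19-b->q20 q19-c->q21 q20-a->q17 q20-b->q18 q20-c->q19 q21-a->q10 q21-b->q20 q21-c->q21

Build one automaton per condition and run them in lockstep. The first has 13 states tracking the last 2 symbols read; the second has 4 states tracking whether the input so far still matches the prefix `ca`. A product state is a pair (one from each), accepting exactly when both do.
22 states suffice.
          a    b    c  
>  q0     q1   q2   q3 
   q1     q4   q5   q6 
   q2     q7   q8   q9 
   q3    q10  q11  q12 
   q4     q4   q5   q6 
   q5     q7   q8   q9 
   q6    q13  q11  q12 
   q7     q4   q5   q6 
   q8     q7   q8   q9 
   q9    q13  q11  q12 
   q10   q14  q15  q16 
   q11    q7   q8   q9 
   q12   q13  q11  q12 
   q13    q4   q5   q6 
 * q14   q14  q15  q16 
 * q15   q17  q18  q19 
 * q16   q10  q20  q21 
   q17   q14  q15  q16 
   q18   q17  q18  q19 
   q19   q10  q20  q21 
   q20   q17  q18  q19 
   q21   q10  q20  q21 
(> = start, * = accepting)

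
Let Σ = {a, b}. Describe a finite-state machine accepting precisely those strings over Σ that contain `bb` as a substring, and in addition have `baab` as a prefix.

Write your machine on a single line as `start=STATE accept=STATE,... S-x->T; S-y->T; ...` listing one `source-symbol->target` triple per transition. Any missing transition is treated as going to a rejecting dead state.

start=s0; accept=s9; s0-a->s1; s0-b->s2; s1-a->s1; s1-b->s3; s2-a->s4; s2-b->s5; s3-a->s1; s3-b->s5; s4-a->s6; s4-b->s3; s5-a->s5; s5-b->s5; s6-a->s1; s6-b->s7; s7-a->s8; s7-b->s9; s8-a->s8; s8-b->s7; s9-a->s9; s9-b->s9

Run two small machines in parallel and take their product. One (3 states) tracks whether and how much of `bb` has been seen; the other (6 states) tracks whether the input so far still matches the prefix `baab`. Each combined state is a pair, one component from each; accept when both components accept.
10 states suffice.
        a   b  
>  s0   s1  s2 
   s1   s1  s3 
   s2   s4  s5 
   s3   s1  s5 
   s4   s6  s3 
   s5   s5  s5 
   s6   s1  s7 
   s7   s8  s9 
   s8   s8  s7 
 * s9   s9  s9 
(> = start, * = accepting)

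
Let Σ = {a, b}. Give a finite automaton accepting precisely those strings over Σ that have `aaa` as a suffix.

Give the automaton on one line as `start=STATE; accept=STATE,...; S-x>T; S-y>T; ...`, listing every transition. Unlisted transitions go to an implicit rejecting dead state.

start=q0; accept=q3; q0-a>q1; q0-b>q0; q1-a>q2; q1-b>q0; q2-a>q3; q2-b>q0; q3-a>q3; q3-b>q0

Remember how much of `aaa` the current input suffix matches. State q0 means no match yet; q1 means the last symbol is `a`; q2 means the last 2 symbols are `aa`; q3 means the last 3 symbols are `aaa`. Only q3 accepts. On a mismatch, fall back to the longest proper suffix that is still a prefix of `aaa`.
With 4 states:
        a   b  
>  q0   q1  q0 
   q1   q2  q0 
   q2   q3  q0 
 * q3   q3  q0 
(> = start, * = accepting)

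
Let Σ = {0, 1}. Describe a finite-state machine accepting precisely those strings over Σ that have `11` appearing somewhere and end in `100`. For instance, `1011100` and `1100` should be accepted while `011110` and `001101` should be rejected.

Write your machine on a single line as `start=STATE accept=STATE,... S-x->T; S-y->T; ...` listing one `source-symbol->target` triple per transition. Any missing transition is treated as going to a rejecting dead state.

start=A; accept=G; A-0->A; A-1->B; B-0->C; B-1->D; C-0->E; C-1->B; D-0->F; D-1->D; E-0->A; E-1->B; F-0->G; F-1->D; G-0->H; G-1->D; H-0->H; H-1->D

Build one automaton per condition and run them in lockstep. One (3 states) tracks whether and how much of `11` has been seen; the other (4 states) tracks how much of the suffix `100` has currently been matched. Each combined state is a pair, one component from each; accept when both components accept.
An 8-state machine:
       0  1 
>  A   A  B 
   B   C  D 
   C   E  B 
   D   F  D 
   E   A  B 
   F   G  D 
 * G   H  D 
   H   H  D 
(> = start, * = accepting)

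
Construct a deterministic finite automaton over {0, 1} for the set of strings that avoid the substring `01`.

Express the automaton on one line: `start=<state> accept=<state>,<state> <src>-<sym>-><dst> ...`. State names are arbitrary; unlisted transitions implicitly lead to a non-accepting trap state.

Track partial matches of the forbidden pattern `01`. State q2 is a dead state reached once `01` has occurred; every other state accepts. q0 means no part of `01` is currently matched.
A 3-state machine:
        0   1  
>* q0   q1  q0 
 * q1   q1  q2 
   q2   q2  q2 
(> = start, * = accepting)

start=q0 accept=q0,q1 q0-0->q1 q0-1->q0 q1-0->q1 q1-1->q2 q2-0->q2 q2-1->q2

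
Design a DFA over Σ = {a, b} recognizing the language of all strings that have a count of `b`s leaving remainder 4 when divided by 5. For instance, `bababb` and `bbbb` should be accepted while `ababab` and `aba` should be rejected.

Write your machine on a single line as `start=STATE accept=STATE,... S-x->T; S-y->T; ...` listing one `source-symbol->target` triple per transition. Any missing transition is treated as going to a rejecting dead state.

start=s0; accept=s4; s0-a->s0; s0-b->s1; s1-a->s1; s1-b->s2; s2-a->s2; s2-b->s3; s3-a->s3; s3-b->s4; s4-a->s4; s4-b->s0

The only thing that matters is how many `b`s have appeared, reduced mod 5. Use one state per residue: s0 for 0, …, s4 for 4. Reading `b` moves to the next residue; anything else stays put. s4 is accepting.
A 5-state machine:
        a   b  
>  s0   s0  s1 
   s1   s1  s2 
   s2   s2  s3 
   s3   s3  s4 
 * s4   s4  s0 
(> = start, * = accepting)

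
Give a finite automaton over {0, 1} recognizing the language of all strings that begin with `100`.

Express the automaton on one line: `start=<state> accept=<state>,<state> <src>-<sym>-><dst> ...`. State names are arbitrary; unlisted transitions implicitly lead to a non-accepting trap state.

Check the first 3 symbols one by one: s0 through s2 record how many have matched `100` so far; any wrong symbol goes to the dead state s4. After all 3 match we enter the accepting sink s3.
With 5 states:
        0   1  
>  s0   s4  s1 
   s1   s2  s4 
   s2   s3  s4 
 * s3   s3  s3 
   s4   s4  s4 
(> = start, * = accepting)

start=s0 accept=s3 s0-0->s4 s0-1->s1 s1-0->s2 s1-1->s4 s2-0->s3 s2-1->s4 s3-0->s3 s3-1->s3 s4-0->s4 s4-1->s4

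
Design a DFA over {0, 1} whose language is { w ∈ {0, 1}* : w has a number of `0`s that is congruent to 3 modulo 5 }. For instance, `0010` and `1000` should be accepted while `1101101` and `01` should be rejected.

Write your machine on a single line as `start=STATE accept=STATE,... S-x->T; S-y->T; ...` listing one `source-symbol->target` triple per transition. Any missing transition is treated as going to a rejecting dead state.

start=A; accept=D; A-0->B; A-1->A; B-0->C; B-1->B; C-0->D; C-1->C; D-0->E; D-1->D; E-0->A; E-1->E

Keep the running count of `0`s modulo 5: each `0` advances along the cycle A → B → C → D → E → A while other symbols loop. Accept at D.
A 5-state machine:
       0  1 
>  A   B  A 
   B   C  B 
   C   D  C 
 * D   E  D 
   E   A  E 
(> = start, * = accepting)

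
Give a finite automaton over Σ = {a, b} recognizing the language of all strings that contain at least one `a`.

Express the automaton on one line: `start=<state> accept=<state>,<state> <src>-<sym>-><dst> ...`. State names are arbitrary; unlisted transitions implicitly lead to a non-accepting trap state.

start=s0 accept=s1,s2 s0-a->s1 s0-b->s0 s1-a->s2 s1-b->s1 s2-a->s2 s2-b->s2

Only the number of `a`s matters, and only up to 2. Make a chain s0 → s1 → s2 advanced by each `a` (with s2 absorbing); every other symbol self-loops. The accepting set is {s1, s2}.
With 3 states:
        a   b  
>  s0   s1  s0 
 * s1   s2  s1 
 * s2   s2  s2 
(> = start, * = accepting)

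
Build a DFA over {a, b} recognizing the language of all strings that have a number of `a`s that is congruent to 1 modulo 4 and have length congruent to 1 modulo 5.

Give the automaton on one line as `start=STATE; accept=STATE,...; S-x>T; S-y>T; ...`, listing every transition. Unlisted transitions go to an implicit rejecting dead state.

start=s0; accept=s1; s0-a>s1; s0-b>s2; s1-a>s3; s1-b>s4; s2-a>s4; s2-b>s5; s3-a>s6; s3-b>s7; s4-a>s7; s4-b>s8; s5-a>s8; s5-b>s9; s6-a>s10; s6-b>s11; s7-a>s11; s7-b>s12; s8-a>s12; s8-b>s13; s9-a>s13; s9-b>s10; s10-a>s14; s10-b>s0; s11-a>s0; s11-b>s15; s12-a>s15; s12-b>s16; s13-a>s16; s13-b>s14; s14-a>s17; s14-b>s1; s15-a>s2; s15-b>s18; s16-a>s18; s16-b>s17; s17-a>s19; s17-b>s3; s18-a>s5; s18-b>s19; s19-a>s9; s19-b>s6

Run two small machines in parallel and take their product. One (4 states) tracks the count of `a`s modulo 4; the other (5 states) tracks the input length modulo 5. Each combined state is a pair, one component from each; accept when both components accept.
With 20 states:
          a    b  
>  s0     s1   s2 
 * s1     s3   s4 
   s2     s4   s5 
   s3     s6   s7 
   s4     s7   s8 
   s5     s8   s9 
   s6    s10  s11 
   s7    s11  s12 
   s8    s12  s13 
   s9    s13  s10 
   s10   s14   s0 
   s11    s0  s15 
   s12   s15  s16 
   s13   s16  s14 
   s14   s17   s1 
   s15    s2  s18 
   s16   s18  s17 
   s17   s19   s3 
   s18    s5  s19 
   s19    s9   s6 
(> = start, * = accepting)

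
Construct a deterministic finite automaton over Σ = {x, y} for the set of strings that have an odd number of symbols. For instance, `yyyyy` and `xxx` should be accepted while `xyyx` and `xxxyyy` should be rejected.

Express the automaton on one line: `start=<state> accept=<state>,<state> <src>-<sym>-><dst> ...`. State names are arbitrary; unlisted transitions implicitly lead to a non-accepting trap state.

start=S0 accept=S1 S0-x->S1 S0-y->S1 S1-x->S0 S1-y->S0

Only the length mod 2 matters, so use a 2-cycle: from any state, every input symbol moves to the next state, wrapping S1 back to S0. Mark S1 accepting.
A 2-state machine:
        x   y  
>  S0   S1  S1 
 * S1   S0  S0 
(> = start, * = accepting)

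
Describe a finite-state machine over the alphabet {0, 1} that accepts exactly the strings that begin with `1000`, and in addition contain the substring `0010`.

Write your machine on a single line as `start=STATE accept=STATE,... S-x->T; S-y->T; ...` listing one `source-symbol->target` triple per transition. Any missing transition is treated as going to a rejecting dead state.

start=A; accept=L; A-0->B; A-1->C; B-0->D; B-1->E; C-0->F; C-1->E; D-0->D; D-1->G; E-0->B; E-1->E; F-0->H; F-1->E; G-0->I; G-1->E; H-0->J; H-1->G; I-0->I; I-1->I; J-0->J; J-1->K; K-0->L; K-1->M; L-0->L; L-1->L; M-0->N; M-1->M; N-0->J; N-1->M

Build one automaton per condition and run them in lockstep. The first has 6 states tracking whether the input so far still matches the prefix `1000`; the second has 5 states tracking whether and how much of `0010` has been seen. A product state is a pair (one from each), accepting exactly when both do.
With 14 states:
       0  1 
>  A   B  C 
   B   D  E 
   C   F  E 
   D   D  G 
   E   B  E 
   F   H  E 
   G   I  E 
   H   J  G 
   I   I  I 
   J   J  K 
   K   L  M 
 * L   L  L 
   M   N  M 
   N   J  M 
(> = start, * = accepting)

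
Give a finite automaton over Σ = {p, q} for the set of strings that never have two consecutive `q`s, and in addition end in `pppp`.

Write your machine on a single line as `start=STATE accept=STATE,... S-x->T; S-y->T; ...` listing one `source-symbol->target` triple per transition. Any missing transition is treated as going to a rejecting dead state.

start=S0; accept=S6; S0-p->S1; S0-q->S2; S1-p->S3; S1-q->S2; S2-p->S1; S2-q->S4; S3-p->S5; S3-q->S2; S4-p->S4; S4-q->S4; S5-p->S6; S5-q->S2; S6-p->S6; S6-q->S2

Build one automaton per condition and run them in lockstep. One (3 states) tracks partial matches of the forbidden pattern `qq`; the other (5 states) tracks how much of the suffix `pppp` has currently been matched. Each combined state is a pair, one component from each; accept when both components accept. After merging equivalent states the machine shrinks.
7 states suffice.
        p   q  
>  S0   S1  S2 
   S1   S3  S2 
   S2   S1  S4 
   S3   S5  S2 
   S4   S4  S4 
   S5   S6  S2 
 * S6   S6  S2 
(> = start, * = accepting)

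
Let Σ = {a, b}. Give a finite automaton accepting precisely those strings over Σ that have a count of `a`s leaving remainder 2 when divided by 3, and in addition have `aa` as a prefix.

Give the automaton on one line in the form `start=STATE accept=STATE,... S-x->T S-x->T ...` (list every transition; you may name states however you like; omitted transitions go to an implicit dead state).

Run two small machines in parallel and take their product. One (3 states) tracks the count of `a`s modulo 3; the other (4 states) tracks whether the input so far still matches the prefix `aa`. Each combined state is a pair, one component from each; accept when both components accept. Equivalent product states are then merged.
With 6 states:
        a   b  
>  q0   q1  q2 
   q1   q3  q2 
   q2   q2  q2 
 * q3   q4  q3 
   q4   q5  q4 
   q5   q3  q5 
(> = start, * = accepting)

start=q0 accept=q3 q0-a->q1 q0-b->q2 q1-a->q3 q1-b->q2 q2-a->q2 q2-b->q2 q3-a->q4 q3-b->q3 q4-a->q5 q4-b->q4 q5-a->q3 q5-b->q5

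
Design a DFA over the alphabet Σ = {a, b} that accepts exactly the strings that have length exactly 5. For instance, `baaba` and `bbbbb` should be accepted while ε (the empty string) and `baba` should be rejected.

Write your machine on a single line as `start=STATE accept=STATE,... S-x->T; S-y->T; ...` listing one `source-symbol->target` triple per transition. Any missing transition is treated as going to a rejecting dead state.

Count input length up to 6: every symbol moves from s0 toward s6, which means 'more than 5' and absorbs. Accept from {s5}.
7 states suffice.
        a   b  
>  s0   s1  s1 
   s1   s2  s2 
   s2   s3  s3 
   s3   s4  s4 
   s4   s5  s5 
 * s5   s6  s6 
   s6   s6  s6 
(> = start, * = accepting)

start=s0; accept=s5; s0-a->s1; s0-b->s1; s1-a->s2; s1-b->s2; s2-a->s3; s2-b->s3; s3-a->s4; s3-b->s4; s4-a->s5; s4-b->s5; s5-a->s6; s5-b->s6; s6-a->s6; s6-b->s6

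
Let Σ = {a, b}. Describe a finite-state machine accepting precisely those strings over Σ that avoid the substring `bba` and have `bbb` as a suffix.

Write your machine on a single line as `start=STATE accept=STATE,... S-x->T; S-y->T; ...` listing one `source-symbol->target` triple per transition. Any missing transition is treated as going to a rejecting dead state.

start=s0; accept=s4; s0-a->s0; s0-b->s1; s1-a->s0; s1-b->s2; s2-a->s3; s2-b->s4; s3-a->s3; s3-b->s5; s4-a->s3; s4-b->s4; s5-a->s3; s5-b->s6; s6-a->s3; s6-b->s7; s7-a->s3; s7-b->s7

Build one automaton per condition and run them in lockstep. One (4 states) tracks partial matches of the forbidden pattern `bba`; the other (4 states) tracks how much of the suffix `bbb` has currently been matched. Each combined state is a pair, one component from each; accept when both components accept.
An 8-state machine:
        a   b  
>  s0   s0  s1 
   s1   s0  s2 
   s2   s3  s4 
   s3   s3  s5 
 * s4   s3  s4 
   s5   s3  s6 
   s6   s3  s7 
   s7   s3  s7 
(> = start, * = accepting)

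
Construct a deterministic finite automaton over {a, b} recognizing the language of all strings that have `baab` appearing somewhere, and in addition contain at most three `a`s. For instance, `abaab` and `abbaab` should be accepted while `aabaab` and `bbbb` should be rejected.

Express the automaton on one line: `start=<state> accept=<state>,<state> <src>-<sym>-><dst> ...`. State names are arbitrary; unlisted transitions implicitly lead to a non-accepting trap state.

start=q0 accept=q9,q10 q0-a->q1 q0-b->q2 q1-a->q3 q1-b->q4 q2-a->q5 q2-b->q2 q3-a->q3 q3-b->q3 q4-a->q6 q4-b->q4 q5-a->q7 q5-b->q4 q6-a->q8 q6-b->q3 q7-a->q3 q7-b->q9 q8-a->q3 q8-b->q10 q9-a->q10 q9-b->q9 q10-a->q3 q10-b->q10

Handle the two conditions separately and then intersect. One (5 states) tracks whether and how much of `baab` has been seen; the other (5 states) tracks the count of `a`s, saturating at 4. Each combined state is a pair, one component from each; accept when both components accept. Minimizing collapses redundant product states.
11 states suffice.
          a    b  
>  q0     q1   q2 
   q1     q3   q4 
   q2     q5   q2 
   q3     q3   q3 
   q4     q6   q4 
   q5     q7   q4 
   q6     q8   q3 
   q7     q3   q9 
   q8     q3  q10 
 * q9    q10   q9 
 * q10    q3  q10 
(> = start, * = accepting)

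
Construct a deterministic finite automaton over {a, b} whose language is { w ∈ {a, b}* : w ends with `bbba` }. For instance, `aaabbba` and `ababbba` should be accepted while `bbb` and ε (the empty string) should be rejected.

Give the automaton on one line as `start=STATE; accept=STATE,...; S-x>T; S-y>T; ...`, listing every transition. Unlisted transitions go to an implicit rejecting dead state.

Remember how much of `bbba` the current input suffix matches. State q0 means no match yet; q1 means the last symbol is `b`; q2 means the last 2 symbols are `bb`; q3 means the last 3 symbols are `bbb`; q4 means the last 4 symbols are `bbba`. Only q4 accepts. On a mismatch, fall back to the longest proper suffix that is still a prefix of `bbba`.
5 states suffice.
        a   b  
>  q0   q0  q1 
   q1   q0  q2 
   q2   q0  q3 
   q3   q4  q3 
 * q4   q0  q1 
(> = start, * = accepting)

start=q0; accept=q4; q0-a>q0; q0-b>q1; q1-a>q0; q1-b>q2; q2-a>q0; q2-b>q3; q3-a>q4; q3-b>q3; q4-a>q0; q4-b>q1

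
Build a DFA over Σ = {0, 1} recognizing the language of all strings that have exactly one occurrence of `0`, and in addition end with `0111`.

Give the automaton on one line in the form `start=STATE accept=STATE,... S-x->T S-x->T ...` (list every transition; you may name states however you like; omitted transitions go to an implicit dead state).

Build one automaton per condition and run them in lockstep. One (3 states) tracks the count of `0`s, saturating at 2; the other (5 states) tracks how much of the suffix `0111` has currently been matched. Each combined state is a pair, one component from each; accept when both components accept.
An 11-state machine:
          0    1  
>  q0     q1   q0 
   q1     q2   q3 
   q2     q2   q4 
   q3     q2   q5 
   q4     q2   q6 
   q5     q2   q7 
   q6     q2   q8 
 * q7     q2   q9 
   q8     q2  q10 
   q9     q2   q9 
   q10    q2  q10 
(> = start, * = accepting)

start=q0 accept=q7 q0-0->q1 q0-1->q0 q1-0->q2 q1-1->q3 q2-0->q2 q2-1->q4 q3-0->q2 q3-1->q5 q4-0->q2 q4-1->q6 q5-0->q2 q5-1->q7 q6-0->q2 q6-1->q8 q7-0->q2 q7-1->q9 q8-0->q2 q8-1->q10 q9-0->q2 q9-1->q9 q10-0->q2 q10-1->q10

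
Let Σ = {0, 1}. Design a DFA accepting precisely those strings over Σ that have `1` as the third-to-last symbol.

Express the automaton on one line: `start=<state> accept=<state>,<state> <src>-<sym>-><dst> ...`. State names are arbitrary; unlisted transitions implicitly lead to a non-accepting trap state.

start=S0 accept=S11,S12,S13,S14 S0-0->S1 S0-1->S2 S1-0->S3 S1-1->S4 S2-0->S5 S2-1->S6 S3-0->S7 S3-1->S8 S4-0->S9 S4-1->S10 S5-0->S11 S5-1->S12 S6-0->S13 S6-1->S14 S7-0->S7 S7-1->S8 S8-0->S9 S8-1->S10 S9-0->S11 S9-1->S12 S10-0->S13 S10-1->S14 S11-0->S7 S11-1->S8 S12-0->S9 S12-1->S10 S13-0->S11 S13-1->S12 S14-0->S13 S14-1->S14

A DFA must remember the last 3 symbols (since which symbol is third-to-last isn't known until the input ends). Use one state per possible window of the last ≤3 symbols; accept from those whose window starts with `1`.
15 states suffice.
          0    1  
>  S0     S1   S2 
   S1     S3   S4 
   S2     S5   S6 
   S3     S7   S8 
   S4     S9  S10 
   S5    S11  S12 
   S6    S13  S14 
   S7     S7   S8 
   S8     S9  S10 
   S9    S11  S12 
   S10   S13  S14 
 * S11    S7   S8 
 * S12    S9  S10 
 * S13   S11  S12 
 * S14   S13  S14 
(> = start, * = accepting)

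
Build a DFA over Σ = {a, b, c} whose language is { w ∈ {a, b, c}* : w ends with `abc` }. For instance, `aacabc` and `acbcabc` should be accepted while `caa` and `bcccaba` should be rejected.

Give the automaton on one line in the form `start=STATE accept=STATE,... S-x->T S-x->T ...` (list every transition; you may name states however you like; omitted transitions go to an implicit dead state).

start=s0 accept=s3 s0-a->s1 s0-b->s0 s0-c->s0 s1-a->s1 s1-b->s2 s1-c->s0 s2-a->s1 s2-b->s0 s2-c->s3 s3-a->s1 s3-b->s0 s3-c->s0

Remember how much of `abc` the current input suffix matches. State s0 means no match yet; s1 means the last symbol is `a`; s2 means the last 2 symbols are `ab`; s3 means the last 3 symbols are `abc`. Only s3 accepts. On a mismatch, fall back to the longest proper suffix that is still a prefix of `abc`.
With 4 states:
        a   b   c  
>  s0   s1  s0  s0 
   s1   s1  s2  s0 
   s2   s1  s0  s3 
 * s3   s1  s0  s0 
(> = start, * = accepting)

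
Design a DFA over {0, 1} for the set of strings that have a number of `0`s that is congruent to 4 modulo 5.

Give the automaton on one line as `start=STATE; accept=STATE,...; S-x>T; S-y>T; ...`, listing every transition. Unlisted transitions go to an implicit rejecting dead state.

start=q0; accept=q4; q0-0>q1; q0-1>q0; q1-0>q2; q1-1>q1; q2-0>q3; q2-1>q2; q3-0>q4; q3-1>q3; q4-0>q0; q4-1>q4

The only thing that matters is how many `0`s have appeared, reduced mod 5. Use one state per residue: q0 for 0, …, q4 for 4. Reading `0` moves to the next residue; anything else stays put. q4 is accepting.
        0   1  
>  q0   q1  q0 
   q1   q2  q1 
   q2   q3  q2 
   q3   q4  q3 
 * q4   q0  q4 
(> = start, * = accepting)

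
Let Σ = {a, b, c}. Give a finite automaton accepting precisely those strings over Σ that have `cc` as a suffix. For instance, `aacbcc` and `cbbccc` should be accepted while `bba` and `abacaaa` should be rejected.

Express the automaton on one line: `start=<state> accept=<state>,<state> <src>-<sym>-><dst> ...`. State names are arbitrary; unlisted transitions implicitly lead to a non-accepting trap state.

start=q0 accept=q2 q0-a->q0 q0-b->q0 q0-c->q1 q1-a->q0 q1-b->q0 q1-c->q2 q2-a->q0 q2-b->q0 q2-c->q2

Let each state record the length of the longest suffix of the input read so far that is also a prefix of `cc`. q1 means the last symbol is `c`; q2 means the last 2 symbols are `cc`. Accept only at q2, where the string currently ends in `cc`.
3 states suffice.
        a   b   c  
>  q0   q0  q0  q1 
   q1   q0  q0  q2 
 * q2   q0  q0  q2 
(> = start, * = accepting)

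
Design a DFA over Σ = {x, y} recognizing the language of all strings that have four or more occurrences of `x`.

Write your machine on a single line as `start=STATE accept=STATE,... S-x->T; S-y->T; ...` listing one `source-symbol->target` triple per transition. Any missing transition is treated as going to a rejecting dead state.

start=S0; accept=S4,S5; S0-x->S1; S0-y->S0; S1-x->S2; S1-y->S1; S2-x->S3; S2-y->S2; S3-x->S4; S3-y->S3; S4-x->S5; S4-y->S4; S5-x->S5; S5-y->S5

Only the number of `x`s matters, and only up to 5. Make a chain S0 → S1 → S2 → S3 → S4 → S5 advanced by each `x` (with S5 absorbing); every other symbol self-loops. The accepting set is {S4, S5}.
6 states suffice.
        x   y  
>  S0   S1  S0 
   S1   S2  S1 
   S2   S3  S2 
   S3   S4  S3 
 * S4   S5  S4 
 * S5   S5  S5 
(> = start, * = accepting)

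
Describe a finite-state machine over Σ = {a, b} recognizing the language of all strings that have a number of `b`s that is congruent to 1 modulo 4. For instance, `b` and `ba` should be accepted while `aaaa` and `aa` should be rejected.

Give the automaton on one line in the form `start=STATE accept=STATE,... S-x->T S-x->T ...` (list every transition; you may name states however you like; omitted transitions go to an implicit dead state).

start=s0 accept=s1 s0-a->s0 s0-b->s1 s1-a->s1 s1-b->s2 s2-a->s2 s2-b->s3 s3-a->s3 s3-b->s0

The only thing that matters is how many `b`s have appeared, reduced mod 4. Use one state per residue: s0 for 0, …, s3 for 3. Reading `b` moves to the next residue; anything else stays put. s1 is accepting.
With 4 states:
        a   b  
>  s0   s0  s1 
 * s1   s1  s2 
   s2   s2  s3 
   s3   s3  s0 
(> = start, * = accepting)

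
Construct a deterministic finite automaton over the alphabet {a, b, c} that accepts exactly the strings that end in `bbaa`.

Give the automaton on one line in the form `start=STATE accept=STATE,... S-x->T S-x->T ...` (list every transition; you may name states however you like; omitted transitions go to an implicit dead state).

Let each state record the length of the longest suffix of the input read so far that is also a prefix of `bbaa`. s1 means the last symbol is `b`; s2 means the last 2 symbols are `bb`; s3 means the last 3 symbols are `bba`; s4 means the last 4 symbols are `bbaa`. Accept only at s4, where the string currently ends in `bbaa`.
        a   b   c  
>  s0   s0  s1  s0 
   s1   s0  s2  s0 
   s2   s3  s2  s0 
   s3   s4  s1  s0 
 * s4   s0  s1  s0 
(> = start, * = accepting)

start=s0 accept=s4 s0-a->s0 s0-b->s1 s0-c->s0 s1-a->s0 s1-b->s2 s1-c->s0 s2-a->s3 s2-b->s2 s2-c->s0 s3-a->s4 s3-b->s1 s3-c->s0 s4-a->s0 s4-b->s1 s4-c->s0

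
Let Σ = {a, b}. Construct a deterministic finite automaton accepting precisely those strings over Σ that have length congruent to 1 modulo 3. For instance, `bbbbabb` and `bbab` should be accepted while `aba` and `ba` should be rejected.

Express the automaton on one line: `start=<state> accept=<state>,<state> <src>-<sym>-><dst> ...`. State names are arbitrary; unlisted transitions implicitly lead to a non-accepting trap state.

Only the length mod 3 matters, so use a 3-cycle: from any state, every input symbol moves to the next state, wrapping q2 back to q0. Mark q1 accepting.
With 3 states:
        a   b  
>  q0   q1  q1 
 * q1   q2  q2 
   q2   q0  q0 
(> = start, * = accepting)

start=q0 accept=q1 q0-a->q1 q0-b->q1 q1-a->q2 q1-b->q2 q2-a->q0 q2-b->q0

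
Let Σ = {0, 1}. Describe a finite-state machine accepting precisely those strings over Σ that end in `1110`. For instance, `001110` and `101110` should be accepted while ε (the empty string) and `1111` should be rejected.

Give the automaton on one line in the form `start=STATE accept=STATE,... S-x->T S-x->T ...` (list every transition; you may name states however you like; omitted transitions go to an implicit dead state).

Remember how much of `1110` the current input suffix matches. State S0 means no match yet; S1 means the last symbol is `1`; S2 means the last 2 symbols are `11`; S3 means the last 3 symbols are `111`; S4 means the last 4 symbols are `1110`. Only S4 accepts. On a mismatch, fall back to the longest proper suffix that is still a prefix of `1110`.
With 5 states:
        0   1  
>  S0   S0  S1 
   S1   S0  S2 
   S2   S0  S3 
   S3   S4  S3 
 * S4   S0  S1 
(> = start, * = accepting)

start=S0 accept=S4 S0-0->S0 S0-1->S1 S1-0->S0 S1-1->S2 S2-0->S0 S2-1->S3 S3-0->S4 S3-1->S3 S4-0->S0 S4-1->S1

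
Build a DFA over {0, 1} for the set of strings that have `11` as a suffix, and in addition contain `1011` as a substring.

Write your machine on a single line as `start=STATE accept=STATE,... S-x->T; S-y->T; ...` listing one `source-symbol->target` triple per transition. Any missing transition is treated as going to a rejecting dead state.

start=S0; accept=S4; S0-0->S0; S0-1->S1; S1-0->S2; S1-1->S1; S2-0->S0; S2-1->S3; S3-0->S2; S3-1->S4; S4-0->S5; S4-1->S4; S5-0->S5; S5-1->S6; S6-0->S5; S6-1->S4

Build one automaton per condition and run them in lockstep. One (3 states) tracks how much of the suffix `11` has currently been matched; the other (5 states) tracks whether and how much of `1011` has been seen. Each combined state is a pair, one component from each; accept when both components accept. Minimizing collapses redundant product states.
        0   1  
>  S0   S0  S1 
   S1   S2  S1 
   S2   S0  S3 
   S3   S2  S4 
 * S4   S5  S4 
   S5   S5  S6 
   S6   S5  S4 
(> = start, * = accepting)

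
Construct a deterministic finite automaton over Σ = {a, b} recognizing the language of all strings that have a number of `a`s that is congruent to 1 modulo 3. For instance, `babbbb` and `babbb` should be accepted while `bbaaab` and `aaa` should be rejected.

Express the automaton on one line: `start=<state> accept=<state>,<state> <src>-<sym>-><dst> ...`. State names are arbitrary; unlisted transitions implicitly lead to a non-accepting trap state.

Keep the running count of `a`s modulo 3: each `a` advances along the cycle S0 → S1 → S2 → S0 while other symbols loop. Accept at S1.
        a   b  
>  S0   S1  S0 
 * S1   S2  S1 
   S2   S0  S2 
(> = start, * = accepting)

start=S0 accept=S1 S0-a->S1 S0-b->S0 S1-a->S2 S1-b->S1 S2-a->S0 S2-b->S2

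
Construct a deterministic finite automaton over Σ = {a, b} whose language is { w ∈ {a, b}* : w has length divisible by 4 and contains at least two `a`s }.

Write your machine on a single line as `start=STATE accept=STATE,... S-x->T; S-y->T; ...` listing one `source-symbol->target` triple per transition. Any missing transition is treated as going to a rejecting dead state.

Build one automaton per condition and run them in lockstep. The first has 4 states tracking the input length modulo 4; the second has 4 states tracking the count of `a`s, saturating at 3. A product state is a pair (one from each), accepting exactly when both do.
          a    b  
>  q0     q1   q2 
   q1     q3   q4 
   q2     q4   q5 
   q3     q6   q7 
   q4     q7   q8 
   q5     q8   q9 
   q6    q10  q10 
   q7    q10  q11 
   q8    q11  q12 
   q9    q12   q0 
 * q10   q13  q13 
 * q11   q13  q14 
   q12   q14   q1 
   q13   q15  q15 
   q14   q15   q3 
   q15    q6   q6 
(> = start, * = accepting)

start=q0; accept=q10,q11; q0-a->q1; q0-b->q2; q1-a->q3; q1-b->q4; q2-a->q4; q2-b->q5; q3-a->q6; q3-b->q7; q4-a->q7; q4-b->q8; q5-a->q8; q5-b->q9; q6-a->q10; q6-b->q10; q7-a->q10; q7-b->q11; q8-a->q11; q8-b->q12; q9-a->q12; q9-b->q0; q10-a->q13; q10-b->q13; q11-a->q13; q11-b->q14; q12-a->q14; q12-b->q1; q13-a->q15; q13-b->q15; q14-a->q15; q14-b->q3; q15-a->q6; q15-b->q6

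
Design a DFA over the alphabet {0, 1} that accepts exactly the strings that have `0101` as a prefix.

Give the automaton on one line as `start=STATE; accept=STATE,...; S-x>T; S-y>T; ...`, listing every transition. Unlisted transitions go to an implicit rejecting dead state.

Check the first 4 symbols one by one: q0 through q3 record how many have matched `0101` so far; any wrong symbol goes to the dead state q5. After all 4 match we enter the accepting sink q4.
        0   1  
>  q0   q1  q5 
   q1   q5  q2 
   q2   q3  q5 
   q3   q5  q4 
 * q4   q4  q4 
   q5   q5  q5 
(> = start, * = accepting)

start=q0; accept=q4; q0-0>q1; q0-1>q5; q1-0>q5; q1-1>q2; q2-0>q3; q2-1>q5; q3-0>q5; q3-1>q4; q4-0>q4; q4-1>q4; q5-0>q5; q5-1>q5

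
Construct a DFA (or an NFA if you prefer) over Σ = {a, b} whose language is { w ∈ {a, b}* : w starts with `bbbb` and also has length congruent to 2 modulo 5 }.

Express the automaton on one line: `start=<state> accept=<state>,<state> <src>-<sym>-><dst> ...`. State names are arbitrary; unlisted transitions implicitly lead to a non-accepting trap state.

Handle the two conditions separately and then intersect. The first has 6 states tracking whether the input so far still matches the prefix `bbbb`; the second has 5 states tracking the input length modulo 5. A product state is a pair (one from each), accepting exactly when both do. After merging equivalent states the machine shrinks.
With 10 states:
        a   b  
>  S0   S1  S2 
   S1   S1  S1 
   S2   S1  S3 
   S3   S1  S4 
   S4   S1  S5 
   S5   S6  S6 
   S6   S7  S7 
   S7   S8  S8 
 * S8   S9  S9 
   S9   S5  S5 
(> = start, * = accepting)

start=S0 accept=S8 S0-a->S1 S0-b->S2 S1-a->S1 S1-b->S1 S2-a->S1 S2-b->S3 S3-a->S1 S3-b->S4 S4-a->S1 S4-b->S5 S5-a->S6 S5-b->S6 S6-a->S7 S6-b->S7 S7-a->S8 S7-b->S8 S8-a->S9 S8-b->S9 S9-a->S5 S9-b->S5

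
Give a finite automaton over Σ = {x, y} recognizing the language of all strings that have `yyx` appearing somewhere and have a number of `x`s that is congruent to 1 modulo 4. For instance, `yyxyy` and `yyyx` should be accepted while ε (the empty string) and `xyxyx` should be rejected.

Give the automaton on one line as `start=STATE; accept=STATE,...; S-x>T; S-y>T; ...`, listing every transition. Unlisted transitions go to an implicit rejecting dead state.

start=s0; accept=s9; s0-x>s1; s0-y>s2; s1-x>s3; s1-y>s4; s2-x>s1; s2-y>s5; s3-x>s6; s3-y>s7; s4-x>s3; s4-y>s8; s5-x>s9; s5-y>s5; s6-x>s0; s6-y>s10; s7-x>s6; s7-y>s11; s8-x>s11; s8-y>s8; s9-x>s11; s9-y>s9; s10-x>s0; s10-y>s12; s11-x>s12; s11-y>s11; s12-x>s5; s12-y>s12

Build one automaton per condition and run them in lockstep. One (4 states) tracks whether and how much of `yyx` has been seen; the other (4 states) tracks the count of `x`s modulo 4. Each combined state is a pair, one component from each; accept when both components accept. Equivalent product states are then merged.
A 13-state machine:
          x    y  
>  s0     s1   s2 
   s1     s3   s4 
   s2     s1   s5 
   s3     s6   s7 
   s4     s3   s8 
   s5     s9   s5 
   s6     s0  s10 
   s7     s6  s11 
   s8    s11   s8 
 * s9    s11   s9 
   s10    s0  s12 
   s11   s12  s11 
   s12    s5  s12 
(> = start, * = accepting)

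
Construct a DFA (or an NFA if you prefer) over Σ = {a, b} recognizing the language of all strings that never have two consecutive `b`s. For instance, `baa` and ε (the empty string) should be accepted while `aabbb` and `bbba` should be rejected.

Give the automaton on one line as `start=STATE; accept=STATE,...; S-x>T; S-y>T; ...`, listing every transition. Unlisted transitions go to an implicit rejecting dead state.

start=q0; accept=q0,q1; q0-a>q0; q0-b>q1; q1-a>q0; q1-b>q2; q2-a>q2; q2-b>q2

Track partial matches of the forbidden pattern `bb`. State q2 is a dead state reached once `bb` has occurred; every other state accepts. q0 means no part of `bb` is currently matched.
        a   b  
>* q0   q0  q1 
 * q1   q0  q2 
   q2   q2  q2 
(> = start, * = accepting)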